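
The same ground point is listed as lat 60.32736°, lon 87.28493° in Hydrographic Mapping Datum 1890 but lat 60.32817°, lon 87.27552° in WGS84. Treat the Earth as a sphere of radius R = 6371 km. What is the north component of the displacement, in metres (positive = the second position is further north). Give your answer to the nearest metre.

Δφ = 60.32817° − 60.32736° = +0.00081°; Δλ = 87.27552° − 87.28493° = -0.00941°.
1° along a meridian = πR/180 = 111195 m.
ΔN = Δφ × 111195 = 90.1 m; ΔE = Δλ × 111195 × cos(60.32736°) = -0.00941 × 111195 × 0.495044 = -518.0 m.

ΔN = 90 m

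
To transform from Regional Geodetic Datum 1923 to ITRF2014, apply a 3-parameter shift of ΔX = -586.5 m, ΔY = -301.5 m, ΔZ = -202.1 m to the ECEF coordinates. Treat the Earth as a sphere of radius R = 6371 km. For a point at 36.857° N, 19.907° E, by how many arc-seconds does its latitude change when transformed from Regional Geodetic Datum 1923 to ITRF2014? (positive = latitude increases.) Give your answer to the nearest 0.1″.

Δφ = 7.5″

sin φ = 0.599820, cos φ = 0.800135, sin λ = 0.340494, cos λ = 0.940247.
North component: ΔN = −sin φ cos λ·ΔX − sin φ sin λ·ΔY + cos φ·ΔZ = −(0.599820)(0.940247)(-586.5) − (0.599820)(0.340494)(-301.5) + (0.800135)(-202.1) = 230.64 m.
1° of latitude spans πR/180 = 111195 m, so Δφ = 230.64 / 111195 × 3600 = 7.467″.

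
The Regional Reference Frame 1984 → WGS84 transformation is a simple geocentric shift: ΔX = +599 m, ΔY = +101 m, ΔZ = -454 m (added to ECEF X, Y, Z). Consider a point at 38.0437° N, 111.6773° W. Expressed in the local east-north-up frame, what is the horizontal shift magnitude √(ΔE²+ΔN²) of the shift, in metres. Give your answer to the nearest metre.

544 m

At φ = 38.0437°, λ = -111.6773°: sin φ = 0.616262, cos φ = 0.787541, sin λ = -0.929279, cos λ = -0.369379.
ΔE = −sin λ·ΔX + cos λ·ΔY = −(-0.929279)·(599) + (-0.369379)·(101) = 519.33 m.
ΔN = −sin φ cos λ·ΔX − sin φ sin λ·ΔY + cos φ·ΔZ = −(0.616262)(-0.369379)(599) − (0.616262)(-0.929279)(101) + (0.787541)(-454) = -163.35 m.
Horizontal magnitude = √(ΔE² + ΔN²) = √(519.33² + (-163.35)²) = 544.42 m.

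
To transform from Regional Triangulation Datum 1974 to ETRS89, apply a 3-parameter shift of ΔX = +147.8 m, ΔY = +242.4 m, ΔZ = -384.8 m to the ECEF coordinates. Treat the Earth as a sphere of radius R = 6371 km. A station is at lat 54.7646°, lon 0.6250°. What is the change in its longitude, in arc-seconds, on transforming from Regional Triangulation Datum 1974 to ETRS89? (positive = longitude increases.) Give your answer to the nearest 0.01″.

sin φ = 0.816789, cos φ = 0.576937, sin λ = 0.010908, cos λ = 0.999941.
East component: ΔE = −sin λ·ΔX + cos λ·ΔY = −(0.010908)(147.8) + (0.999941)(242.4) = 240.77 m.
1° of latitude spans πR/180 = 111195 m; at latitude φ, 1° of longitude spans that × cos φ = 64152.5 m, so Δλ = 240.77 / 64152.5 × 3600 = 13.511″.

Δλ = 13.51″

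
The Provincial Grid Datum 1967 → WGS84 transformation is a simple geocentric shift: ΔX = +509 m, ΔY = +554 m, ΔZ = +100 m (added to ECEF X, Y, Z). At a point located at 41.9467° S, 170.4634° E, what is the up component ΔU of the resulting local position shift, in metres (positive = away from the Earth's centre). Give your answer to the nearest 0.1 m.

The local up (radial) axis is (cos φ cos λ, cos φ sin λ, sin φ), giving ΔU = -373.345 + 68.267 − 66.844 = -371.92 m.

ΔU = -371.9 m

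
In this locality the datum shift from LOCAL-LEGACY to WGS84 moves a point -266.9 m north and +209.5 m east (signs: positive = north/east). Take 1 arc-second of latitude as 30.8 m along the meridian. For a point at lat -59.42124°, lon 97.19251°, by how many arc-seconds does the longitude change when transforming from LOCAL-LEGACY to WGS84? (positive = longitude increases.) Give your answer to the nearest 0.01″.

Δλ = 13.37″

At latitude -59.42124°, cos φ = 0.508722.
1″ of longitude at this latitude = 30.80 × cos φ = 15.6686 m, so Δλ = 209.5 / 15.6686 = 13.371″.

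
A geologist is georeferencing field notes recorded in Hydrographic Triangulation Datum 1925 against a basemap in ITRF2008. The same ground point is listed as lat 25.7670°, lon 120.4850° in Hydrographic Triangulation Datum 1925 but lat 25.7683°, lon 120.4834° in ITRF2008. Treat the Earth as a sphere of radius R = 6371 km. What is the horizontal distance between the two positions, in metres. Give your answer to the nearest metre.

Δφ = 25.7683° − 25.7670° = +0.0013°; Δλ = 120.4834° − 120.4850° = -0.0016°.
1° along a meridian = πR/180 = 111195 m.
ΔN = Δφ × 111195 = 144.6 m; ΔE = Δλ × 111195 × cos(25.7670°) = -0.0016 × 111195 × 0.900569 = -160.2 m.
Distance = √(ΔE² + ΔN²) = √((-160.2)² + 144.6²) = 215.8 m.

216 m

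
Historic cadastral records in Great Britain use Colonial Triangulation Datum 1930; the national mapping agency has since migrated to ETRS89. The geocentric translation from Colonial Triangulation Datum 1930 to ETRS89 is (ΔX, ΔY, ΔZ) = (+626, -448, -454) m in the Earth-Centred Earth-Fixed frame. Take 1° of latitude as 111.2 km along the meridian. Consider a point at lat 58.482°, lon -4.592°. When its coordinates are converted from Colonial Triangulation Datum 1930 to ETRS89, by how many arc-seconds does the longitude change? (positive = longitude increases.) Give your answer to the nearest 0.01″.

Δλ = -24.55″

sin φ = 0.852476, cos φ = 0.522766, sin λ = -0.080060, cos λ = 0.996790.
East component: ΔE = −sin λ·ΔX + cos λ·ΔY = −(-0.080060)(626) + (0.996790)(-448) = -396.44 m.
1° of latitude spans 111200 m; at latitude φ, 1° of longitude spans that × cos φ = 58131.6 m, so Δλ = -396.44 / 58131.6 × 3600 = -24.551″.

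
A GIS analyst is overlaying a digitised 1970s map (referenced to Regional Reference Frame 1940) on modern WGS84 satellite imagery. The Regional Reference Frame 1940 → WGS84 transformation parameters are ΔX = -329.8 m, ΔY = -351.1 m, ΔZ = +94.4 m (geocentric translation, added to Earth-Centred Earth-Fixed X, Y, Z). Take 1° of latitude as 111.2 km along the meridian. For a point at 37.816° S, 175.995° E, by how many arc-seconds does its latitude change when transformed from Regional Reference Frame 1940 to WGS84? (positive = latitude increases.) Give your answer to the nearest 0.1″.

sin φ = -0.613128, cos φ = 0.789984, sin λ = 0.069844, cos λ = -0.997558.
North component: ΔN = −sin φ cos λ·ΔX − sin φ sin λ·ΔY + cos φ·ΔZ = −(-0.613128)(-0.997558)(-329.8) − (-0.613128)(0.069844)(-351.1) + (0.789984)(94.4) = 261.26 m.
1° of latitude spans 111200 m, so Δφ = 261.26 / 111200 × 3600 = 8.458″.

Δφ = 8.5″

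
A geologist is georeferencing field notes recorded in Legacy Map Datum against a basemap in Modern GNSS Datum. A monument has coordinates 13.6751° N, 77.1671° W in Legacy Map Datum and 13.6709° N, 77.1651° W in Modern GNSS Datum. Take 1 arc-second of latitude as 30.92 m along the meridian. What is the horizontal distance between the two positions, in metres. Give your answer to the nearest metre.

Δφ = 13.6709° − 13.6751° = -0.0042°; Δλ = -77.1651° − -77.1671° = +0.0020°.
1° of latitude = 3600 × 30.92 = 111312 m.
ΔN = Δφ × 111312 = -467.5 m; ΔE = Δλ × 111312 × cos(13.6751°) = +0.0020 × 111312 × 0.971652 = 216.3 m.
Distance = √(ΔE² + ΔN²) = √(216.3² + (-467.5)²) = 515.1 m.

515 m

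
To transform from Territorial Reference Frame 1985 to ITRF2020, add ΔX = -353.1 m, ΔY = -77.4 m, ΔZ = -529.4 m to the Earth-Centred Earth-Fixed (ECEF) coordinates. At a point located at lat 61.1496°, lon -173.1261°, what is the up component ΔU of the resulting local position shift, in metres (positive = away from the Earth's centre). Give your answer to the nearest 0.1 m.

ΔU = -290.1 m

At φ = 61.1496°, λ = -173.1261°: sin φ = 0.875883, cos φ = 0.482524, sin λ = -0.119685, cos λ = -0.992812.
ΔU = cos φ cos λ·ΔX + cos φ sin λ·ΔY + sin φ·ΔZ = (0.482524)(-0.992812)(-353.1) + (0.482524)(-0.119685)(-77.4) + (0.875883)(-529.4) = -290.07 m.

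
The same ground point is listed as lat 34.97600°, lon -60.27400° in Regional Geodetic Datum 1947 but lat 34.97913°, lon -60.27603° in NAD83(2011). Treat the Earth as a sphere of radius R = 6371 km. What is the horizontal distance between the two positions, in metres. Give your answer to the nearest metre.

Δφ = 34.97913° − 34.97600° = +0.00313°; Δλ = -60.27603° − -60.27400° = -0.00203°.
1° along a meridian = πR/180 = 111195 m.
ΔN = Δφ × 111195 = 348.0 m; ΔE = Δλ × 111195 × cos(34.97600°) = -0.00203 × 111195 × 0.819392 = -185.0 m.
Distance = √(ΔE² + ΔN²) = √((-185.0)² + 348.0²) = 394.1 m.

394 m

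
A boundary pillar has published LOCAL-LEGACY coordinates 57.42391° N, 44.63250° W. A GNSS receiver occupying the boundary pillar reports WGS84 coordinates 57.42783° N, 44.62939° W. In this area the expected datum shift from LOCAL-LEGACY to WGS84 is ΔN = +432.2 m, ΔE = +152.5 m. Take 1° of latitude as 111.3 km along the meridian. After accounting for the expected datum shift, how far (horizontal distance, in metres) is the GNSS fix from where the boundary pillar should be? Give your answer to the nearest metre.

Observed coordinate differences: Δφ = +0.00392°, Δλ = +0.00311°.
Converting to metres (1° lat = 111300 m, cos φ = 0.538419): observed ΔN = 436.3 m, observed ΔE = 186.4 m.
Subtracting the expected shift leaves a residual of 436.3 − (432.2) = 4.1 m north and 186.4 − (152.5) = 33.9 m east.
Residual distance = √(4.1² + 33.9²) = 34.1 m.

34 m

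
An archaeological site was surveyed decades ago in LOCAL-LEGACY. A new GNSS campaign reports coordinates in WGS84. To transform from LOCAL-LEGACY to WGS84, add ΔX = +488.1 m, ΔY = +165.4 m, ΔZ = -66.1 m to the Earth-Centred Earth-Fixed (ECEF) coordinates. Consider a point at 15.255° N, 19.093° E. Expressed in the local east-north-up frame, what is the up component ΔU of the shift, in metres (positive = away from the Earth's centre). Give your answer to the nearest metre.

At φ = 15.255°, λ = 19.093°: sin φ = 0.263115, cos φ = 0.964764, sin λ = 0.327102, cos λ = 0.944989.
ΔU = cos φ cos λ·ΔX + cos φ sin λ·ΔY + sin φ·ΔZ = (0.964764)(0.944989)(488.1) + (0.964764)(0.327102)(165.4) + (0.263115)(-66.1) = 479.80 m.

ΔU = 480 m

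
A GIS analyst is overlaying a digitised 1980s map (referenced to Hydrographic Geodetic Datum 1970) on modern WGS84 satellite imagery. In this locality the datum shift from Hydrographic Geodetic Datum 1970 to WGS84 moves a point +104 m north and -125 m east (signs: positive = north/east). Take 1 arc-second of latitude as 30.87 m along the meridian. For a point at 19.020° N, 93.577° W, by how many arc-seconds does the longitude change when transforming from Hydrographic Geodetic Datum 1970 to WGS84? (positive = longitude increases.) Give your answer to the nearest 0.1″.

At latitude 19.020°, cos φ = 0.945405.
1″ of longitude at this latitude = 30.87 × cos φ = 29.1846 m, so Δλ = -125.0 / 29.1846 = -4.283″.

Δλ = -4.3″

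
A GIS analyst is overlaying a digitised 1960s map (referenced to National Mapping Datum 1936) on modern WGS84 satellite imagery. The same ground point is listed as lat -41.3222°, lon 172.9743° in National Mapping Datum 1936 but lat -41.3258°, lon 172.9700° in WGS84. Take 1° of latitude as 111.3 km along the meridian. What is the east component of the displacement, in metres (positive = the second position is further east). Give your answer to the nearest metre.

ΔE = -359 m

Δφ = -41.3258° − -41.3222° = -0.0036°; Δλ = 172.9700° − 172.9743° = -0.0043°.
ΔN = Δφ × 111300 = -400.7 m; ΔE = Δλ × 111300 × cos(-41.3222°) = -0.0043 × 111300 × 0.751008 = -359.4 m.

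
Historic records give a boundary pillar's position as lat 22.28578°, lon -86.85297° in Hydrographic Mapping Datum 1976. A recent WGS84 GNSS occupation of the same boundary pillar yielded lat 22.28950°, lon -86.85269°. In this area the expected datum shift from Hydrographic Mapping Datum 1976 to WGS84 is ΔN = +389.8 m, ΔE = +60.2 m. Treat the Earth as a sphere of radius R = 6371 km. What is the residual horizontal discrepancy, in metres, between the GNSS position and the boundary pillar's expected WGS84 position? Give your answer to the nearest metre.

39 m

Observed coordinate differences: Δφ = +0.00372°, Δλ = +0.00028°.
Converting to metres (1° lat = 111195 m, cos φ = 0.925304): observed ΔN = 413.6 m, observed ΔE = 28.8 m.
Subtracting the expected shift leaves a residual of 413.6 − (389.8) = 23.8 m north and 28.8 − (60.2) = -31.4 m east.
Residual distance = √(23.8² + (-31.4)²) = 39.4 m.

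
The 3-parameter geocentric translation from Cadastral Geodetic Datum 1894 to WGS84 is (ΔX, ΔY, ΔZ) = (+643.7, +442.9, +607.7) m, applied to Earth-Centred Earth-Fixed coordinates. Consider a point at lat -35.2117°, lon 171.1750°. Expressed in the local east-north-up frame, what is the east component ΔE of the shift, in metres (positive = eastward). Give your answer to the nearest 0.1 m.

At φ = -35.2117°, λ = 171.1750°: sin φ = -0.576599, cos φ = 0.817027, sin λ = 0.153417, cos λ = -0.988162.
ΔE = −sin λ·ΔX + cos λ·ΔY = −(0.153417)·(643.7) + (-0.988162)·(442.9) = -536.41 m.

ΔE = -536.4 m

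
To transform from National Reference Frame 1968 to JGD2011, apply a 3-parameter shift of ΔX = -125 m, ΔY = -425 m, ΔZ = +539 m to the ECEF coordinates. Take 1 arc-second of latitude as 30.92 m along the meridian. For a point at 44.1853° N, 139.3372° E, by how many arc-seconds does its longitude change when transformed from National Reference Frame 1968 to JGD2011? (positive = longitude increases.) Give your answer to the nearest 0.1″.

sin φ = 0.696981, cos φ = 0.717089, sin λ = 0.651606, cos λ = -0.758558.
East component: ΔE = −sin λ·ΔX + cos λ·ΔY = −(0.651606)(-125) + (-0.758558)(-425) = 403.84 m.
1° of latitude spans 3600 × 30.92 = 111312 m; at latitude φ, 1° of longitude spans that × cos φ = 79820.7 m, so Δλ = 403.84 / 79820.7 × 3600 = 18.214″.

Δλ = 18.2″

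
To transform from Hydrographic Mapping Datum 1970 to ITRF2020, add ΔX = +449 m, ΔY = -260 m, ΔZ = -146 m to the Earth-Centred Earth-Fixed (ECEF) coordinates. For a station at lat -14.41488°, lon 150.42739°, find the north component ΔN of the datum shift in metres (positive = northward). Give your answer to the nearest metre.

ΔN = -271 m

At φ = -14.41488°, λ = 150.42739°: sin φ = -0.248941, cos φ = 0.968519, sin λ = 0.493526, cos λ = -0.869731.
ΔN = −sin φ cos λ·ΔX − sin φ sin λ·ΔY + cos φ·ΔZ = −(-0.248941)(-0.869731)(449) − (-0.248941)(0.493526)(-260) + (0.968519)(-146) = -270.56 m.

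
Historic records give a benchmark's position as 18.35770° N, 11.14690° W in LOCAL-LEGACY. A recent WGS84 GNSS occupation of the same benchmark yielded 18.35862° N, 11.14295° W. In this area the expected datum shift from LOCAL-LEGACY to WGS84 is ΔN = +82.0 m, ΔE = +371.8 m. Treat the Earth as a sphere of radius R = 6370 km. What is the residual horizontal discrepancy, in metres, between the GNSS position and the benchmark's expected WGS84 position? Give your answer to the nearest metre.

49 m

Observed coordinate differences: Δφ = +0.00092°, Δλ = +0.00395°.
Converting to metres (1° lat = 111177 m, cos φ = 0.949109): observed ΔN = 102.3 m, observed ΔE = 416.8 m.
Subtracting the expected shift leaves a residual of 102.3 − (82.0) = 20.3 m north and 416.8 − (371.8) = 45.0 m east.
Residual distance = √(20.3² + 45.0²) = 49.4 m.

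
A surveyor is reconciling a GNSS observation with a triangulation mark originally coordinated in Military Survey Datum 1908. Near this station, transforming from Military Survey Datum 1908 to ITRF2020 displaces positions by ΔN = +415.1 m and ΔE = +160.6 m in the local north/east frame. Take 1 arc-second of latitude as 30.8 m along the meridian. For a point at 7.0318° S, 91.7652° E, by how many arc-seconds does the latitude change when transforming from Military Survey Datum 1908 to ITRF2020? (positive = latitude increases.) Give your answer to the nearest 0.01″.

1″ of latitude = 30.80 m, so Δφ = 415.1 / 30.80 = 13.477″.

Δφ = 13.48″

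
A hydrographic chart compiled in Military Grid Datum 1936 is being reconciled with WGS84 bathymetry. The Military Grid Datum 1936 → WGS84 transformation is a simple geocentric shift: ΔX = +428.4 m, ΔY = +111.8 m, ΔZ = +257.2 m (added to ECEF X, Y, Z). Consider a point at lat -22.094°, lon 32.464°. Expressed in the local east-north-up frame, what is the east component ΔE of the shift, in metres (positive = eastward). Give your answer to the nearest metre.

At φ = -22.094°, λ = 32.464°: sin φ = -0.376127, cos φ = 0.926568, sin λ = 0.536770, cos λ = 0.843729.
ΔE = −sin λ·ΔX + cos λ·ΔY = −(0.536770)·(428.4) + (0.843729)·(111.8) = -135.62 m.

ΔE = -136 m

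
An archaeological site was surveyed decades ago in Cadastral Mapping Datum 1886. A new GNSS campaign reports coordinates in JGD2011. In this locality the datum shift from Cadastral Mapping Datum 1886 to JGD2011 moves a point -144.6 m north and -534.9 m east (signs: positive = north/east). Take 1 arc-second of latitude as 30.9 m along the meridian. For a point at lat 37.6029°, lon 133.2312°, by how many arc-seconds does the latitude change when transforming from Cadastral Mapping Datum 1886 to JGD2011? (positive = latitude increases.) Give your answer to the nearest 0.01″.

Δφ = -4.68″

1″ of latitude = 30.90 m, so Δφ = -144.6 / 30.90 = -4.680″.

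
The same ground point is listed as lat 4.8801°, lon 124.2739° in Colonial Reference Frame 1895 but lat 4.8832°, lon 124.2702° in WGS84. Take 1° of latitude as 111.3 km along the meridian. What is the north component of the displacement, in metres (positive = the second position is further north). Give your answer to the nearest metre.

Δφ = 4.8832° − 4.8801° = +0.0031°; Δλ = 124.2702° − 124.2739° = -0.0037°.
ΔN = Δφ × 111300 = 345.0 m; ΔE = Δλ × 111300 × cos(4.8801°) = -0.0037 × 111300 × 0.996375 = -410.3 m.

ΔN = 345 m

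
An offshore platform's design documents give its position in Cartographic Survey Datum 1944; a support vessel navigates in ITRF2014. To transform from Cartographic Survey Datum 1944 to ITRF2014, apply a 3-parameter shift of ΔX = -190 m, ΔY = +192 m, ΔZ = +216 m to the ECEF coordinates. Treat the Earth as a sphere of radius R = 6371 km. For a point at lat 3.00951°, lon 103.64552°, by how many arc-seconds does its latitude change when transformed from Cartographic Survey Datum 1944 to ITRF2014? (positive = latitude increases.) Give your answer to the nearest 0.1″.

sin φ = 0.052502, cos φ = 0.998621, sin λ = 0.971774, cos λ = -0.235914.
North component: ΔN = −sin φ cos λ·ΔX − sin φ sin λ·ΔY + cos φ·ΔZ = −(0.052502)(-0.235914)(-190) − (0.052502)(0.971774)(192) + (0.998621)(216) = 203.55 m.
1° of latitude spans πR/180 = 111195 m, so Δφ = 203.55 / 111195 × 3600 = 6.590″.

Δφ = 6.6″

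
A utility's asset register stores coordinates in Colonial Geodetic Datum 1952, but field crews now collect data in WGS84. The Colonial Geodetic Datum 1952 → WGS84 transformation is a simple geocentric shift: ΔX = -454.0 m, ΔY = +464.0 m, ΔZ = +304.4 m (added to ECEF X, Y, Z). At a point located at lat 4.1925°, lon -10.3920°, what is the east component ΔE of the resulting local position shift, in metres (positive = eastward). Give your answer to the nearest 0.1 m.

ΔE = 374.5 m

The local east axis at (φ, λ) is (−sin λ, cos λ, 0), so ΔE = −sin(-10.3920°)·(-454.0) + cos(-10.3920°)·464.0 = 374.50 m.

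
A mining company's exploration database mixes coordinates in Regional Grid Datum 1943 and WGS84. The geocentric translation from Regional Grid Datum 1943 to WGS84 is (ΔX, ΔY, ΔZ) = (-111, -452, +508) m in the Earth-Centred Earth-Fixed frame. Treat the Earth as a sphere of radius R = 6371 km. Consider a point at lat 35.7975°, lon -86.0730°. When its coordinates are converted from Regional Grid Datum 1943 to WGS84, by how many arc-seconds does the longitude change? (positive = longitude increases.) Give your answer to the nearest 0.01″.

sin φ = 0.584922, cos φ = 0.811089, sin λ = -0.997652, cos λ = 0.068485.
East component: ΔE = −sin λ·ΔX + cos λ·ΔY = −(-0.997652)(-111) + (0.068485)(-452) = -141.69 m.
1° of latitude spans πR/180 = 111195 m; at latitude φ, 1° of longitude spans that × cos φ = 90189.0 m, so Δλ = -141.69 / 90189.0 × 3600 = -5.656″.

Δλ = -5.66″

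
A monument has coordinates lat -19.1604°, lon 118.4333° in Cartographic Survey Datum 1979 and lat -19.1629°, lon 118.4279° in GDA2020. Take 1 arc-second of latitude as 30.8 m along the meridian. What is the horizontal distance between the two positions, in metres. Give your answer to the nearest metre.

Δφ = -19.1629° − -19.1604° = -0.0025°; Δλ = 118.4279° − 118.4333° = -0.0054°.
1° of latitude = 3600 × 30.80 = 110880 m.
ΔN = Δφ × 110880 = -277.2 m; ΔE = Δλ × 110880 × cos(-19.1604°) = -0.0054 × 110880 × 0.944603 = -565.6 m.
Distance = √(ΔE² + ΔN²) = √((-565.6)² + (-277.2)²) = 629.9 m.

630 m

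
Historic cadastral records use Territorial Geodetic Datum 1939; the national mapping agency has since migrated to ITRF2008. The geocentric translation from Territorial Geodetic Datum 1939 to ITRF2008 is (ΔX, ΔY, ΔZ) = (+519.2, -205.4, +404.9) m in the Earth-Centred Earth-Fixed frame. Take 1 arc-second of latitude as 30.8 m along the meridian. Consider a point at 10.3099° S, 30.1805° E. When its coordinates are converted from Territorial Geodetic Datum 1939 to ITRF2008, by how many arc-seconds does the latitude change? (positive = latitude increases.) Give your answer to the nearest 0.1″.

sin φ = -0.178972, cos φ = 0.983854, sin λ = 0.502726, cos λ = 0.864446.
North component: ΔN = −sin φ cos λ·ΔX − sin φ sin λ·ΔY + cos φ·ΔZ = −(-0.178972)(0.864446)(519.2) − (-0.178972)(0.502726)(-205.4) + (0.983854)(404.9) = 460.21 m.
1° of latitude spans 3600 × 30.80 = 110880 m, so Δφ = 460.21 / 110880 × 3600 = 14.942″.

Δφ = 14.9″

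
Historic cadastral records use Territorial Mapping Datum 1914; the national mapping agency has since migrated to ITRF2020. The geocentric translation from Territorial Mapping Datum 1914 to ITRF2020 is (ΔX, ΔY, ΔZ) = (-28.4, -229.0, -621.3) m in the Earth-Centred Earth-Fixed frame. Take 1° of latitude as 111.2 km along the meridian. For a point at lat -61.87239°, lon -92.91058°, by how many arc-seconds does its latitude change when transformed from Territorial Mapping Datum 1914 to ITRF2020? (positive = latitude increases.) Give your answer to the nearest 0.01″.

sin φ = -0.881900, cos φ = 0.471437, sin λ = -0.998710, cos λ = -0.050777.
North component: ΔN = −sin φ cos λ·ΔX − sin φ sin λ·ΔY + cos φ·ΔZ = −(-0.881900)(-0.050777)(-28.4) − (-0.881900)(-0.998710)(-229.0) + (0.471437)(-621.3) = -89.94 m.
1° of latitude spans 111200 m, so Δφ = -89.94 / 111200 × 3600 = -2.912″.

Δφ = -2.91″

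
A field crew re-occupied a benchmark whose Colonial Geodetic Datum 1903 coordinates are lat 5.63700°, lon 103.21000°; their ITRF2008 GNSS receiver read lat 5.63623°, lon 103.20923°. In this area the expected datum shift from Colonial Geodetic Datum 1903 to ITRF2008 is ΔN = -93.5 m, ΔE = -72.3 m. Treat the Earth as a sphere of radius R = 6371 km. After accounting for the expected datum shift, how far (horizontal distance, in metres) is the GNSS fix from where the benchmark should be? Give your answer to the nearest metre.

15 m

Observed coordinate differences: Δφ = -0.00077°, Δλ = -0.00077°.
Converting to metres (1° lat = 111195 m, cos φ = 0.995164): observed ΔN = -85.6 m, observed ΔE = -85.2 m.
Subtracting the expected shift leaves a residual of -85.6 − (-93.5) = 7.9 m north and -85.2 − (-72.3) = -12.9 m east.
Residual distance = √(7.9² + (-12.9)²) = 15.1 m.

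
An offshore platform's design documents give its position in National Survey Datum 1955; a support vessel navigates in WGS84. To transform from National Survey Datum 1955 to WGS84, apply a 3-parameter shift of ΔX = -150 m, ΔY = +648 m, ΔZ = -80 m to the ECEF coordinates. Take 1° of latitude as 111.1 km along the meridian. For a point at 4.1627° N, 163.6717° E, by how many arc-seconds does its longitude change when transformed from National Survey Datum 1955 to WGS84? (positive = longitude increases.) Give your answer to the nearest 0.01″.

Δλ = -18.83″

sin φ = 0.072589, cos φ = 0.997362, sin λ = 0.281141, cos λ = -0.959667.
East component: ΔE = −sin λ·ΔX + cos λ·ΔY = −(0.281141)(-150) + (-0.959667)(648) = -579.69 m.
1° of latitude spans 111100 m; at latitude φ, 1° of longitude spans that × cos φ = 110806.9 m, so Δλ = -579.69 / 110806.9 × 3600 = -18.834″.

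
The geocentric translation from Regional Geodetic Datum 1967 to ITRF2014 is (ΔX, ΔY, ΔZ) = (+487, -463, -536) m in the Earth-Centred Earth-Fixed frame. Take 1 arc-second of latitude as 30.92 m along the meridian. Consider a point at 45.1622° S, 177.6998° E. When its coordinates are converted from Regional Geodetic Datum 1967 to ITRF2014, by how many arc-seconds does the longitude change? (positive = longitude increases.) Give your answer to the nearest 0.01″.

Δλ = 20.32″

sin φ = -0.709106, cos φ = 0.705102, sin λ = 0.040135, cos λ = -0.999194.
East component: ΔE = −sin λ·ΔX + cos λ·ΔY = −(0.040135)(487) + (-0.999194)(-463) = 443.08 m.
1° of latitude spans 3600 × 30.92 = 111312 m; at latitude φ, 1° of longitude spans that × cos φ = 78486.3 m, so Δλ = 443.08 / 78486.3 × 3600 = 20.323″.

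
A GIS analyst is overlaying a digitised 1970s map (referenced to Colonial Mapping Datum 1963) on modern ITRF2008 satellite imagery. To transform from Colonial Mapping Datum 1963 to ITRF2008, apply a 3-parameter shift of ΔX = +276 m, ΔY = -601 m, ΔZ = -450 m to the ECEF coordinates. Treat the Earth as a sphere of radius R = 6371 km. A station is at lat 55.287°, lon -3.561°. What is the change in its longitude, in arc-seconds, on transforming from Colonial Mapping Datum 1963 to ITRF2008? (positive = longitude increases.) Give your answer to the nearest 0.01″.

Δλ = -33.13″

sin φ = 0.822015, cos φ = 0.569466, sin λ = -0.062111, cos λ = 0.998069.
East component: ΔE = −sin λ·ΔX + cos λ·ΔY = −(-0.062111)(276) + (0.998069)(-601) = -582.70 m.
1° of latitude spans πR/180 = 111195 m; at latitude φ, 1° of longitude spans that × cos φ = 63321.7 m, so Δλ = -582.70 / 63321.7 × 3600 = -33.128″.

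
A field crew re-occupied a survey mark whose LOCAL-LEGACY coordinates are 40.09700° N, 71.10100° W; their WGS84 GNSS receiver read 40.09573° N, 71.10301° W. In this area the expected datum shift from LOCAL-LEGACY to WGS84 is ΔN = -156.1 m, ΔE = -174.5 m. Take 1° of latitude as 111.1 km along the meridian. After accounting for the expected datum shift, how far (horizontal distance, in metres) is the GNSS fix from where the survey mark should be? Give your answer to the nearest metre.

15 m

Observed coordinate differences: Δφ = -0.00127°, Δλ = -0.00201°.
Converting to metres (1° lat = 111100 m, cos φ = 0.764955): observed ΔN = -141.1 m, observed ΔE = -170.8 m.
Subtracting the expected shift leaves a residual of -141.1 − (-156.1) = 15.0 m north and -170.8 − (-174.5) = 3.7 m east.
Residual distance = √(15.0² + 3.7²) = 15.4 m.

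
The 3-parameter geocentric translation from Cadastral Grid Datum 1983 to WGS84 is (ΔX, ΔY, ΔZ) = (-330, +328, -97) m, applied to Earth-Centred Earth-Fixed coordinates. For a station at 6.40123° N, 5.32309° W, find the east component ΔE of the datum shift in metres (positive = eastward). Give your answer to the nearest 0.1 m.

At φ = 6.40123°, λ = -5.32309°: sin φ = 0.111490, cos φ = 0.993766, sin λ = -0.092772, cos λ = 0.995687.
ΔE = −sin λ·ΔX + cos λ·ΔY = −(-0.092772)·(-330) + (0.995687)·(328) = 295.97 m.

ΔE = 296.0 m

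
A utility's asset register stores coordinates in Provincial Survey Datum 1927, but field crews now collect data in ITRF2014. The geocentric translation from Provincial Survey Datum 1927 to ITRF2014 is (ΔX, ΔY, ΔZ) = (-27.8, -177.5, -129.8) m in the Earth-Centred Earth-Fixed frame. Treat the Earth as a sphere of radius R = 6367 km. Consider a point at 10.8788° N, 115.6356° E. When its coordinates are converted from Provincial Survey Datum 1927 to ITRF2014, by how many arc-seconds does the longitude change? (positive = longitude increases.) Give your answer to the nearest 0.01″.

sin φ = 0.188732, cos φ = 0.982029, sin λ = 0.901564, cos λ = -0.432646.
East component: ΔE = −sin λ·ΔX + cos λ·ΔY = −(0.901564)(-27.8) + (-0.432646)(-177.5) = 101.86 m.
1° of latitude spans πR/180 = 111125 m; at latitude φ, 1° of longitude spans that × cos φ = 109128.0 m, so Δλ = 101.86 / 109128.0 × 3600 = 3.360″.

Δλ = 3.36″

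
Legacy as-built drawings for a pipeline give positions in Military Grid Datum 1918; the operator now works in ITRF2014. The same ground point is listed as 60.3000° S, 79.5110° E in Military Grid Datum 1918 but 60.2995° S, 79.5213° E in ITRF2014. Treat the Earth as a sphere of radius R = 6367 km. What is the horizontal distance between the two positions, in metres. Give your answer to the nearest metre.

Δφ = -60.2995° − -60.3000° = +0.0005°; Δλ = 79.5213° − 79.5110° = +0.0103°.
1° along a meridian = πR/180 = 111125 m.
ΔN = Δφ × 111125 = 55.6 m; ΔE = Δλ × 111125 × cos(-60.3000°) = +0.0103 × 111125 × 0.495459 = 567.1 m.
Distance = √(ΔE² + ΔN²) = √(567.1² + 55.6²) = 569.8 m.

570 m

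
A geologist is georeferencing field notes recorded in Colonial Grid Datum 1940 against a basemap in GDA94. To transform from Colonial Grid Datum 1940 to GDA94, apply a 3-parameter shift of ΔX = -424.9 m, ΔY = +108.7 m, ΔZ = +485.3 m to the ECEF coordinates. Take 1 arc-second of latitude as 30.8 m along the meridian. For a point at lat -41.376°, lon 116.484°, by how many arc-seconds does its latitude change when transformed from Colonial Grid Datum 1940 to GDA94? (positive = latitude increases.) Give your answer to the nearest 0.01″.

sin φ = -0.660998, cos φ = 0.750388, sin λ = 0.895059, cos λ = -0.445948.
North component: ΔN = −sin φ cos λ·ΔX − sin φ sin λ·ΔY + cos φ·ΔZ = −(-0.660998)(-0.445948)(-424.9) − (-0.660998)(0.895059)(108.7) + (0.750388)(485.3) = 553.72 m.
1° of latitude spans 3600 × 30.80 = 110880 m, so Δφ = 553.72 / 110880 × 3600 = 17.978″.

Δφ = 17.98″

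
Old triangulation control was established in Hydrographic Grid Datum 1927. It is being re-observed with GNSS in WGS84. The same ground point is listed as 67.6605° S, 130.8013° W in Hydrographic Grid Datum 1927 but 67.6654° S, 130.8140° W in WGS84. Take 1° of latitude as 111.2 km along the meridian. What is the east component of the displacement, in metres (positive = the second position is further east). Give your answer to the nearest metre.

Δφ = -67.6654° − -67.6605° = -0.0049°; Δλ = -130.8140° − -130.8013° = -0.0127°.
ΔN = Δφ × 111200 = -544.9 m; ΔE = Δλ × 111200 × cos(-67.6605°) = -0.0127 × 111200 × 0.380094 = -536.8 m.

ΔE = -537 m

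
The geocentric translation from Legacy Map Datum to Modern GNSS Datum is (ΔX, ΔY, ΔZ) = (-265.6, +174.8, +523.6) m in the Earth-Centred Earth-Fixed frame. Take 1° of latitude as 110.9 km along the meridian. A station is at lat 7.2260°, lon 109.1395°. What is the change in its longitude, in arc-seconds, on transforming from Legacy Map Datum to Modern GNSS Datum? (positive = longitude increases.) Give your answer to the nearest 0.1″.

sin φ = 0.125783, cos φ = 0.992058, sin λ = 0.944723, cos λ = -0.327869.
East component: ΔE = −sin λ·ΔX + cos λ·ΔY = −(0.944723)(-265.6) + (-0.327869)(174.8) = 193.61 m.
1° of latitude spans 110900 m; at latitude φ, 1° of longitude spans that × cos φ = 110019.2 m, so Δλ = 193.61 / 110019.2 × 3600 = 6.335″.

Δλ = 6.3″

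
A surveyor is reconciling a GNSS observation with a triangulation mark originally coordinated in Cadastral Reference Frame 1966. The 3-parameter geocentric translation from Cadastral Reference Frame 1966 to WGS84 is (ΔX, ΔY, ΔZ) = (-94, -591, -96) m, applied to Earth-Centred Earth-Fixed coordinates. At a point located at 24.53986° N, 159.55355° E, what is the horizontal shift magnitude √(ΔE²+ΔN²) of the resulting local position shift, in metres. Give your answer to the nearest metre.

588 m

The local east axis at (φ, λ) is (−sin λ, cos λ, 0), so ΔE = −sin(159.55355°)·(-94) + cos(159.55355°)·(-591) = 586.60 m.
The local north axis is (−sin φ cos λ, −sin φ sin λ, cos φ), giving ΔN = -36.581 + 85.746 − 87.329 = -38.16 m.
Horizontal magnitude = √(ΔE² + ΔN²) = √(586.60² + (-38.16)²) = 587.84 m.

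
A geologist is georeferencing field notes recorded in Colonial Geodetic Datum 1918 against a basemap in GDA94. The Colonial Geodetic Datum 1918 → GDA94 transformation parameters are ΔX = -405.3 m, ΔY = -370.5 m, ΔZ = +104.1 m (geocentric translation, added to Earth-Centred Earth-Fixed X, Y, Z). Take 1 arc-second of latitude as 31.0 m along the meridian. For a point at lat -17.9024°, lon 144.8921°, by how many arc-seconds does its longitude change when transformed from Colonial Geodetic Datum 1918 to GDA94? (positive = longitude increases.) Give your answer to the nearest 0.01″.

Δλ = 18.18″

sin φ = -0.307396, cos φ = 0.951582, sin λ = 0.575118, cos λ = -0.818070.
East component: ΔE = −sin λ·ΔX + cos λ·ΔY = −(0.575118)(-405.3) + (-0.818070)(-370.5) = 536.19 m.
1° of latitude spans 3600 × 31.00 = 111600 m; at latitude φ, 1° of longitude spans that × cos φ = 106196.5 m, so Δλ = 536.19 / 106196.5 × 3600 = 18.177″.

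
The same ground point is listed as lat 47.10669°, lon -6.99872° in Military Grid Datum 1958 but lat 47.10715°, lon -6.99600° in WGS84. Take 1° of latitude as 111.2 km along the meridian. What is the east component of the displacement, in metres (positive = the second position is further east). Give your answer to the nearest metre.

ΔE = 206 m

Δφ = 47.10715° − 47.10669° = +0.00046°; Δλ = -6.99600° − -6.99872° = +0.00272°.
ΔN = Δφ × 111200 = 51.2 m; ΔE = Δλ × 111200 × cos(47.10669°) = +0.00272 × 111200 × 0.680635 = 205.9 m.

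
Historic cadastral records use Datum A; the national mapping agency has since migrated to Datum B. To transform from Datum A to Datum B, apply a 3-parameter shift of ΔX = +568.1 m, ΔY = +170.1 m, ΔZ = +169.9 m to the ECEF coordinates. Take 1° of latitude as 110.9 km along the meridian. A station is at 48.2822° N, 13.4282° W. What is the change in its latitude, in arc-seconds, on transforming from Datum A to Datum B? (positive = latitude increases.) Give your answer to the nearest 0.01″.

Δφ = -8.76″

sin φ = 0.746431, cos φ = 0.665462, sin λ = -0.232227, cos λ = 0.972662.
North component: ΔN = −sin φ cos λ·ΔX − sin φ sin λ·ΔY + cos φ·ΔZ = −(0.746431)(0.972662)(568.1) − (0.746431)(-0.232227)(170.1) + (0.665462)(169.9) = -269.91 m.
1° of latitude spans 110900 m, so Δφ = -269.91 / 110900 × 3600 = -8.762″.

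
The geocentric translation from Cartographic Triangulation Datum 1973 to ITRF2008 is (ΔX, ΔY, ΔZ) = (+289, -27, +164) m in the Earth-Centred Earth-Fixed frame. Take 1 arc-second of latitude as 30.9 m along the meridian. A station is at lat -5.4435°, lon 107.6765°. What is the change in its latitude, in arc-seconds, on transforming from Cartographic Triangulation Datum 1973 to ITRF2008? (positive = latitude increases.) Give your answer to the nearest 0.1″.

sin φ = -0.094864, cos φ = 0.995490, sin λ = 0.952786, cos λ = -0.303642.
North component: ΔN = −sin φ cos λ·ΔX − sin φ sin λ·ΔY + cos φ·ΔZ = −(-0.094864)(-0.303642)(289) − (-0.094864)(0.952786)(-27) + (0.995490)(164) = 152.50 m.
1° of latitude spans 3600 × 30.90 = 111240 m, so Δφ = 152.50 / 111240 × 3600 = 4.935″.

Δφ = 4.9″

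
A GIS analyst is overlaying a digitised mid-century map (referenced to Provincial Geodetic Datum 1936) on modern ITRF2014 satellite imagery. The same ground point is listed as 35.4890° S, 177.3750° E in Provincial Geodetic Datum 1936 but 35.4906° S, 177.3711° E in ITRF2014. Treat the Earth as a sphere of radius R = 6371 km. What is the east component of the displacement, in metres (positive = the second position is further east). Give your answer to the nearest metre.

ΔE = -353 m

Δφ = -35.4906° − -35.4890° = -0.0016°; Δλ = 177.3711° − 177.3750° = -0.0039°.
1° along a meridian = πR/180 = 111195 m.
ΔN = Δφ × 111195 = -177.9 m; ΔE = Δλ × 111195 × cos(-35.4890°) = -0.0039 × 111195 × 0.814227 = -353.1 m.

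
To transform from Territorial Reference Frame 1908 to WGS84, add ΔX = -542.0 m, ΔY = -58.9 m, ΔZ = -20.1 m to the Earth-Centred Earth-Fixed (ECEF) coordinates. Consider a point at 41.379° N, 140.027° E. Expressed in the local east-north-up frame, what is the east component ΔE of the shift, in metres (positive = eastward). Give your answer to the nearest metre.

At φ = 41.379°, λ = 140.027°: sin φ = 0.661037, cos φ = 0.750353, sin λ = 0.642427, cos λ = -0.766347.
ΔE = −sin λ·ΔX + cos λ·ΔY = −(0.642427)·(-542.0) + (-0.766347)·(-58.9) = 393.33 m.

ΔE = 393 m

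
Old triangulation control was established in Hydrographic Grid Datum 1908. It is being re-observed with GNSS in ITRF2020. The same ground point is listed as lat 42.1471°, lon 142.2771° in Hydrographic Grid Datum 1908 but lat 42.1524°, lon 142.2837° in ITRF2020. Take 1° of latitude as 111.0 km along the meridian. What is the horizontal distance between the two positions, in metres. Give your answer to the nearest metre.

801 m

Δφ = 42.1524° − 42.1471° = +0.0053°; Δλ = 142.2837° − 142.2771° = +0.0066°.
ΔN = Δφ × 111000 = 588.3 m; ΔE = Δλ × 111000 × cos(42.1471°) = +0.0066 × 111000 × 0.741424 = 543.2 m.
Distance = √(ΔE² + ΔN²) = √(543.2² + 588.3²) = 800.7 m.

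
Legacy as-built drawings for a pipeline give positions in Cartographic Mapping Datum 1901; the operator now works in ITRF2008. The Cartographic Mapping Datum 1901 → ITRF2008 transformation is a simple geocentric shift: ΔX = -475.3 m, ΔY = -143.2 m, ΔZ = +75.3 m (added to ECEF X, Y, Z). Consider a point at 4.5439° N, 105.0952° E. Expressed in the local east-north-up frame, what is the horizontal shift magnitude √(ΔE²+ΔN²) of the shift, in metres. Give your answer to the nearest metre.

At φ = 4.5439°, λ = 105.0952°: sin φ = 0.079223, cos φ = 0.996857, sin λ = 0.965494, cos λ = -0.260424.
ΔE = −sin λ·ΔX + cos λ·ΔY = −(0.965494)·(-475.3) + (-0.260424)·(-143.2) = 496.19 m.
ΔN = −sin φ cos λ·ΔX − sin φ sin λ·ΔY + cos φ·ΔZ = −(0.079223)(-0.260424)(-475.3) − (0.079223)(0.965494)(-143.2) + (0.996857)(75.3) = 76.21 m.
Horizontal magnitude = √(ΔE² + ΔN²) = √(496.19² + 76.21²) = 502.01 m.

502 m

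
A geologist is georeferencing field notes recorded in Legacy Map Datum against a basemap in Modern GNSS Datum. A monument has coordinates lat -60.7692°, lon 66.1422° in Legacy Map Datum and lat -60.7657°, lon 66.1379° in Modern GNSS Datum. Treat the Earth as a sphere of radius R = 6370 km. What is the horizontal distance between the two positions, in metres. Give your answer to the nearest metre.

Δφ = -60.7657° − -60.7692° = +0.0035°; Δλ = 66.1379° − 66.1422° = -0.0043°.
1° along a meridian = πR/180 = 111177 m.
ΔN = Δφ × 111177 = 389.1 m; ΔE = Δλ × 111177 × cos(-60.7692°) = -0.0043 × 111177 × 0.488329 = -233.5 m.
Distance = √(ΔE² + ΔN²) = √((-233.5)² + 389.1²) = 453.8 m.

454 m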